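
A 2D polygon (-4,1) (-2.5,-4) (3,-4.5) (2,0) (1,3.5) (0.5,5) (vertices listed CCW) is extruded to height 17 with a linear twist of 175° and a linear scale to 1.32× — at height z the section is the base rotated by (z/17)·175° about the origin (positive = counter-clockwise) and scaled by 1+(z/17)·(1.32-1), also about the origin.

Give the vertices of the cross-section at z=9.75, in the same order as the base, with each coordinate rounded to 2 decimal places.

t = z/height = 9.75/17 = 0.573529
s = 1 + (scale-1)·z/height = 1 + (1.32-1)·9.75/17 = 1.183529
θ = twist·z/height = 175°·9.75/17 = 100.3676° = 1.751746 rad
cos θ = -0.179964, sin θ = 0.983673 (intermediates below are computed at full precision and shown rounded to 5 d.p.)
v1: (-4,1) → rotate → (-0.26382,-4.11466) → ×s → (-0.31224,-4.86982) → (-0.31,-4.87)
v2: (-2.5,-4) → rotate → (4.38460,-1.73933) → ×s → (5.18931,-2.05855) → (5.19,-2.06)
v3: (3,-4.5) → rotate → (3.88664,3.76086) → ×s → (4.59995,4.45108) → (4.60,4.45)
v4: (2,0) → rotate → (-0.35993,1.96735) → ×s → (-0.42598,2.32841) → (-0.43,2.33)
v5: (1,3.5) → rotate → (-3.62282,0.35380) → ×s → (-4.28771,0.41873) → (-4.29,0.42)
v6: (0.5,5) → rotate → (-5.00835,-0.40798) → ×s → (-5.92753,-0.48286) → (-5.93,-0.48)

Cross-section at z=9.75: (-0.31,-4.87) (5.19,-2.06) (4.60,4.45) (-0.43,2.33) (-4.29,0.42) (-5.93,-0.48)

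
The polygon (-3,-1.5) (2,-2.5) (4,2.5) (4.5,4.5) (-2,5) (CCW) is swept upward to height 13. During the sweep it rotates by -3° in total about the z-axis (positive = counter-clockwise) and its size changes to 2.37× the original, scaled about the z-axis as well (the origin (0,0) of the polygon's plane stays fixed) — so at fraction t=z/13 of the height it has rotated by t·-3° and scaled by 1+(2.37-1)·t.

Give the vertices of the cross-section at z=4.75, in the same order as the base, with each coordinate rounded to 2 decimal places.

Cross-section at z=4.75: (-4.54,-2.16) (2.93,-3.81) (6.07,3.64) (6.88,6.62) (-2.86,7.56)

t = z/height = 4.75/13 = 0.365385
s = 1 + (scale-1)·z/height = 1 + (2.37-1)·4.75/13 = 1.500577
θ = twist·z/height = -3°·4.75/13 = -1.0962° = -0.019131 rad
cos θ = 0.999817, sin θ = -0.019130 (intermediates below are computed at full precision and shown rounded to 5 d.p.)
v1: (-3,-1.5) → rotate → (-3.02815,-1.44233) → ×s → (-4.54397,-2.16433) → (-4.54,-2.16)
v2: (2,-2.5) → rotate → (1.95181,-2.53780) → ×s → (2.92884,-3.80817) → (2.93,-3.81)
v3: (4,2.5) → rotate → (4.04709,2.42302) → ×s → (6.07298,3.63593) → (6.07,3.64)
v4: (4.5,4.5) → rotate → (4.58526,4.41309) → ×s → (6.88054,6.62218) → (6.88,6.62)
v5: (-2,5) → rotate → (-1.90398,5.03735) → ×s → (-2.85707,7.55892) → (-2.86,7.56)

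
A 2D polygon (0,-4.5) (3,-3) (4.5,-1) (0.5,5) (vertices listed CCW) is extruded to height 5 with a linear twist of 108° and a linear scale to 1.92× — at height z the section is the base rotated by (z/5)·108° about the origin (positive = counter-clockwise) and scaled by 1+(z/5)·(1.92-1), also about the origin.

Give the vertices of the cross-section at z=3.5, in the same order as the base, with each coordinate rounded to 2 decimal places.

t = z/height = 3.5/5 = 0.7
s = 1 + (scale-1)·z/height = 1 + (1.92-1)·3.5/5 = 1.644000
θ = twist·z/height = 108°·3.5/5 = 75.6000° = 1.319469 rad
cos θ = 0.248690, sin θ = 0.968583 (intermediates below are computed at full precision and shown rounded to 5 d.p.)
v1: (0,-4.5) → rotate → (4.35862,-1.11910) → ×s → (7.16558,-1.83981) → (7.17,-1.84)
v2: (3,-3) → rotate → (3.65182,2.15968) → ×s → (6.00359,3.55051) → (6.00,3.55)
v3: (4.5,-1) → rotate → (2.08769,4.10993) → ×s → (3.43216,6.75673) → (3.43,6.76)
v4: (0.5,5) → rotate → (-4.71857,1.72774) → ×s → (-7.75733,2.84041) → (-7.76,2.84)

Cross-section at z=3.5: (7.17,-1.84) (6.00,3.55) (3.43,6.76) (-7.76,2.84)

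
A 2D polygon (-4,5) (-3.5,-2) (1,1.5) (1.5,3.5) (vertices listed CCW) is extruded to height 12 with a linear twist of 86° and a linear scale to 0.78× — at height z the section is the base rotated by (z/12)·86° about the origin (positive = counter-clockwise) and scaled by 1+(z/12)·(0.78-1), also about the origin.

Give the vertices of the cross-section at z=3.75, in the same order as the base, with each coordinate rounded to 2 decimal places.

Cross-section at z=3.75: (-5.43,2.47) (-2.07,-3.13) (0.20,1.67) (-0.23,3.54)

t = z/height = 3.75/12 = 0.3125
s = 1 + (scale-1)·z/height = 1 + (0.78-1)·3.75/12 = 0.931250
θ = twist·z/height = 86°·3.75/12 = 26.8750° = 0.469057 rad
cos θ = 0.891995, sin θ = 0.452046 (intermediates below are computed at full precision and shown rounded to 5 d.p.)
v1: (-4,5) → rotate → (-5.82821,2.65179) → ×s → (-5.42752,2.46948) → (-5.43,2.47)
v2: (-3.5,-2) → rotate → (-2.21789,-3.36615) → ×s → (-2.06541,-3.13473) → (-2.07,-3.13)
v3: (1,1.5) → rotate → (0.21393,1.79004) → ×s → (0.19922,1.66697) → (0.20,1.67)
v4: (1.5,3.5) → rotate → (-0.24417,3.80005) → ×s → (-0.22738,3.53880) → (-0.23,3.54)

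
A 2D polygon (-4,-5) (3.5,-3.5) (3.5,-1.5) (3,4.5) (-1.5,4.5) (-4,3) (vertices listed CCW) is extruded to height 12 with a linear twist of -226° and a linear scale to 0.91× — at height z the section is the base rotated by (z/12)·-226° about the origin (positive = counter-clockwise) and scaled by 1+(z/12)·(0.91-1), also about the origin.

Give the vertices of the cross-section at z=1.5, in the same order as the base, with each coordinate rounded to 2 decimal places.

Cross-section at z=1.5: (-5.82,-2.48) (1.41,-4.69) (2.35,-2.94) (4.72,2.52) (0.80,4.62) (-2.08,4.48)

t = z/height = 1.5/12 = 0.125
s = 1 + (scale-1)·z/height = 1 + (0.91-1)·1.5/12 = 0.988750
θ = twist·z/height = -226°·1.5/12 = -28.2500° = -0.493056 rad
cos θ = 0.880891, sin θ = -0.473320 (intermediates below are computed at full precision and shown rounded to 5 d.p.)
v1: (-4,-5) → rotate → (-5.89016,-2.51118) → ×s → (-5.82390,-2.48292) → (-5.82,-2.48)
v2: (3.5,-3.5) → rotate → (1.42650,-4.73974) → ×s → (1.41045,-4.68641) → (1.41,-4.69)
v3: (3.5,-1.5) → rotate → (2.37314,-2.97795) → ×s → (2.34644,-2.94445) → (2.35,-2.94)
v4: (3,4.5) → rotate → (4.77261,2.54405) → ×s → (4.71892,2.51543) → (4.72,2.52)
v5: (-1.5,4.5) → rotate → (0.80860,4.67399) → ×s → (0.79951,4.62141) → (0.80,4.62)
v6: (-4,3) → rotate → (-2.10360,4.53595) → ×s → (-2.07994,4.48492) → (-2.08,4.48)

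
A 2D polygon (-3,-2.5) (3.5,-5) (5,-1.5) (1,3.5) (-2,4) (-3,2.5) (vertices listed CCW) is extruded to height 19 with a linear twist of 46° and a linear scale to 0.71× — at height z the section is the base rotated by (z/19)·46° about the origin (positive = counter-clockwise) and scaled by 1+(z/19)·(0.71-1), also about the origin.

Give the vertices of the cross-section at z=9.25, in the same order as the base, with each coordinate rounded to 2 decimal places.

Cross-section at z=9.25: (-1.56,-2.97) (4.42,-2.83) (4.46,0.44) (-0.35,3.11) (-2.90,2.52) (-3.20,1.00)

t = z/height = 9.25/19 = 0.486842
s = 1 + (scale-1)·z/height = 1 + (0.71-1)·9.25/19 = 0.858816
θ = twist·z/height = 46°·9.25/19 = 22.3947° = 0.390862 rad
cos θ = 0.924581, sin θ = 0.380985 (intermediates below are computed at full precision and shown rounded to 5 d.p.)
v1: (-3,-2.5) → rotate → (-1.82128,-3.45441) → ×s → (-1.56414,-2.96670) → (-1.56,-2.97)
v2: (3.5,-5) → rotate → (5.14096,-3.28946) → ×s → (4.41514,-2.82504) → (4.42,-2.83)
v3: (5,-1.5) → rotate → (5.19438,0.51806) → ×s → (4.46102,0.44491) → (4.46,0.44)
v4: (1,3.5) → rotate → (-0.40887,3.61702) → ×s → (-0.35114,3.10635) → (-0.35,3.11)
v5: (-2,4) → rotate → (-3.37310,2.93635) → ×s → (-2.89687,2.52179) → (-2.90,2.52)
v6: (-3,2.5) → rotate → (-3.72621,1.16850) → ×s → (-3.20013,1.00352) → (-3.20,1.00)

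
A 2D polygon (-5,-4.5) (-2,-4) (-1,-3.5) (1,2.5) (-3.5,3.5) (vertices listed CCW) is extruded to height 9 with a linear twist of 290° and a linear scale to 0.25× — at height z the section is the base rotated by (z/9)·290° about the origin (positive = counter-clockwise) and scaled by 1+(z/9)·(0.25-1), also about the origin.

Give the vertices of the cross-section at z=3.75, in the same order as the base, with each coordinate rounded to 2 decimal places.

Cross-section at z=3.75: (4.42,-1.37) (3.07,0.23) (2.42,0.64) (-1.83,-0.29) (-0.83,-3.30)

t = z/height = 3.75/9 = 0.416667
s = 1 + (scale-1)·z/height = 1 + (0.25-1)·3.75/9 = 0.687500
θ = twist·z/height = 290°·3.75/9 = 120.8333° = 2.108940 rad
cos θ = -0.512543, sin θ = 0.858662 (intermediates below are computed at full precision and shown rounded to 5 d.p.)
v1: (-5,-4.5) → rotate → (6.42669,-1.98687) → ×s → (4.41835,-1.36597) → (4.42,-1.37)
v2: (-2,-4) → rotate → (4.45973,0.33285) → ×s → (3.06607,0.22883) → (3.07,0.23)
v3: (-1,-3.5) → rotate → (3.51786,0.93524) → ×s → (2.41853,0.64298) → (2.42,0.64)
v4: (1,2.5) → rotate → (-2.65920,-0.42269) → ×s → (-1.82820,-0.29060) → (-1.83,-0.29)
v5: (-3.5,3.5) → rotate → (-1.21142,-4.79922) → ×s → (-0.83285,-3.29946) → (-0.83,-3.30)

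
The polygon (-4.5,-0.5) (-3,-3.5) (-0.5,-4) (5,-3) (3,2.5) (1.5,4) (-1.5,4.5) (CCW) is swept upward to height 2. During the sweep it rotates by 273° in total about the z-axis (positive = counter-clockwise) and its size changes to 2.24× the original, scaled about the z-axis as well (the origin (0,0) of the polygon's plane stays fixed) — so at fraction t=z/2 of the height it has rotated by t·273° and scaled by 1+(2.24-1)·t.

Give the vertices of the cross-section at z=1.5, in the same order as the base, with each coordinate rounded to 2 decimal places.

Cross-section at z=1.5: (7.48,4.51) (2.43,8.56) (-2.36,7.41) (-11.19,1.22) (-3.24,-6.81) (0.60,-8.22) (6.27,-6.68)

t = z/height = 1.5/2 = 0.75
s = 1 + (scale-1)·z/height = 1 + (2.24-1)·1.5/2 = 1.930000
θ = twist·z/height = 273°·1.5/2 = 204.7500° = 3.573562 rad
cos θ = -0.908143, sin θ = -0.418660 (intermediates below are computed at full precision and shown rounded to 5 d.p.)
v1: (-4.5,-0.5) → rotate → (3.87731,2.33804) → ×s → (7.48322,4.51242) → (7.48,4.51)
v2: (-3,-3.5) → rotate → (1.25912,4.43448) → ×s → (2.43010,8.55855) → (2.43,8.56)
v3: (-0.5,-4) → rotate → (-1.22057,3.84190) → ×s → (-2.35570,7.41487) → (-2.36,7.41)
v4: (5,-3) → rotate → (-5.79670,0.63113) → ×s → (-11.18762,1.21808) → (-11.19,1.22)
v5: (3,2.5) → rotate → (-1.67778,-3.52634) → ×s → (-3.23812,-6.80583) → (-3.24,-6.81)
v6: (1.5,4) → rotate → (0.31242,-4.26056) → ×s → (0.60298,-8.22289) → (0.60,-8.22)
v7: (-1.5,4.5) → rotate → (3.24618,-3.45865) → ×s → (6.26513,-6.67520) → (6.27,-6.68)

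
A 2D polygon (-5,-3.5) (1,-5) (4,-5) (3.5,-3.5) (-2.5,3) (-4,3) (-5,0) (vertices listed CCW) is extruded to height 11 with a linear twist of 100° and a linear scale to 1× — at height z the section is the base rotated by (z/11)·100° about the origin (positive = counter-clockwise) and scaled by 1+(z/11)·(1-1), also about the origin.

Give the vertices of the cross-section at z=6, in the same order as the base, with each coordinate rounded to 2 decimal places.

t = z/height = 6/11 = 0.545455
s = 1 + (scale-1)·z/height = 1 + (1-1)·6/11 = 1.000000
θ = twist·z/height = 100°·6/11 = 54.5455° = 0.951998 rad
cos θ = 0.580057, sin θ = 0.814576 (intermediates below are computed at full precision and shown rounded to 5 d.p.)
v1: (-5,-3.5) → rotate → (-0.04927,-6.10308) → ×s → (-0.04927,-6.10308) → (-0.05,-6.10)
v2: (1,-5) → rotate → (4.65294,-2.08571) → ×s → (4.65294,-2.08571) → (4.65,-2.09)
v3: (4,-5) → rotate → (6.39311,0.35802) → ×s → (6.39311,0.35802) → (6.39,0.36)
v4: (3.5,-3.5) → rotate → (4.88122,0.82082) → ×s → (4.88122,0.82082) → (4.88,0.82)
v5: (-2.5,3) → rotate → (-3.89387,-0.29627) → ×s → (-3.89387,-0.29627) → (-3.89,-0.30)
v6: (-4,3) → rotate → (-4.76396,-1.51813) → ×s → (-4.76396,-1.51813) → (-4.76,-1.52)
v7: (-5,0) → rotate → (-2.90028,-4.07288) → ×s → (-2.90028,-4.07288) → (-2.90,-4.07)

Cross-section at z=6: (-0.05,-6.10) (4.65,-2.09) (6.39,0.36) (4.88,0.82) (-3.89,-0.30) (-4.76,-1.52) (-2.90,-4.07)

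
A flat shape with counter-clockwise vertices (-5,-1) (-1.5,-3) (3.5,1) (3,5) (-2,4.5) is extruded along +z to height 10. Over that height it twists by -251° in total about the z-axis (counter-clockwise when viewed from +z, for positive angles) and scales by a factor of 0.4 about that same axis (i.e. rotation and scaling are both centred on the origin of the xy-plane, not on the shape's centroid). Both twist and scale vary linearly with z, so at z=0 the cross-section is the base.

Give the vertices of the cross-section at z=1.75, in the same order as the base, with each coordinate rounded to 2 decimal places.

t = z/height = 1.75/10 = 0.175
s = 1 + (scale-1)·z/height = 1 + (0.4-1)·1.75/10 = 0.895000
θ = twist·z/height = -251°·1.75/10 = -43.9250° = -0.766636 rad
cos θ = 0.720248, sin θ = -0.693716 (intermediates below are computed at full precision and shown rounded to 5 d.p.)
v1: (-5,-1) → rotate → (-4.29496,2.74833) → ×s → (-3.84399,2.45976) → (-3.84,2.46)
v2: (-1.5,-3) → rotate → (-3.16152,-1.12017) → ×s → (-2.82956,-1.00255) → (-2.83,-1.00)
v3: (3.5,1) → rotate → (3.21459,-1.70776) → ×s → (2.87705,-1.52844) → (2.88,-1.53)
v4: (3,5) → rotate → (5.62933,1.52009) → ×s → (5.03825,1.36048) → (5.04,1.36)
v5: (-2,4.5) → rotate → (1.68123,4.62855) → ×s → (1.50470,4.14255) → (1.50,4.14)

Cross-section at z=1.75: (-3.84,2.46) (-2.83,-1.00) (2.88,-1.53) (5.04,1.36) (1.50,4.14)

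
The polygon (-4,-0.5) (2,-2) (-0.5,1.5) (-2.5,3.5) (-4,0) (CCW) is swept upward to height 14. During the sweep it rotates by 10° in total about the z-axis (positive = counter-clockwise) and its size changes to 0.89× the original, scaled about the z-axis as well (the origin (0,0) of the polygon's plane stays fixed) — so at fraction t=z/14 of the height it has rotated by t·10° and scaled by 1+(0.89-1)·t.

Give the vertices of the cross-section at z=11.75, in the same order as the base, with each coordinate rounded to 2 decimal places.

Cross-section at z=11.75: (-3.53,-0.98) (2.06,-1.53) (-0.65,1.28) (-2.71,2.81) (-3.59,-0.53)

t = z/height = 11.75/14 = 0.839286
s = 1 + (scale-1)·z/height = 1 + (0.89-1)·11.75/14 = 0.907679
θ = twist·z/height = 10°·11.75/14 = 8.3929° = 0.146483 rad
cos θ = 0.989291, sin θ = 0.145960 (intermediates below are computed at full precision and shown rounded to 5 d.p.)
v1: (-4,-0.5) → rotate → (-3.88418,-1.07848) → ×s → (-3.52559,-0.97892) → (-3.53,-0.98)
v2: (2,-2) → rotate → (2.27050,-1.68666) → ×s → (2.06088,-1.53095) → (2.06,-1.53)
v3: (-0.5,1.5) → rotate → (-0.71358,1.41096) → ×s → (-0.64771,1.28069) → (-0.65,1.28)
v4: (-2.5,3.5) → rotate → (-2.98409,3.09762) → ×s → (-2.70859,2.81164) → (-2.71,2.81)
v5: (-4,0) → rotate → (-3.95716,-0.58384) → ×s → (-3.59183,-0.52994) → (-3.59,-0.53)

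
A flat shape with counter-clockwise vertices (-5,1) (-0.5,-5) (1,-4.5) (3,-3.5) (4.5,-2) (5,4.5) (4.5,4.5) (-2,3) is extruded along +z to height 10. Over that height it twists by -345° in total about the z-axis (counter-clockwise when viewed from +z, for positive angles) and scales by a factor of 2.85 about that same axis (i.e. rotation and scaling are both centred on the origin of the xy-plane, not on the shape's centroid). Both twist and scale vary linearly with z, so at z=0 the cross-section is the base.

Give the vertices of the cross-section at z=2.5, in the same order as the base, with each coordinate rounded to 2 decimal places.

Cross-section at z=2.5: (0.98,7.39) (-7.34,0.25) (-6.47,-1.89) (-4.82,-4.71) (-2.49,-6.76) (7.05,-6.87) (7.00,-6.14) (4.19,3.21)

t = z/height = 2.5/10 = 0.25
s = 1 + (scale-1)·z/height = 1 + (2.85-1)·2.5/10 = 1.462500
θ = twist·z/height = -345°·2.5/10 = -86.2500° = -1.505346 rad
cos θ = 0.065403, sin θ = -0.997859 (intermediates below are computed at full precision and shown rounded to 5 d.p.)
v1: (-5,1) → rotate → (0.67084,5.05470) → ×s → (0.98111,7.39250) → (0.98,7.39)
v2: (-0.5,-5) → rotate → (-5.02200,0.17191) → ×s → (-7.34467,0.25142) → (-7.34,0.25)
v3: (1,-4.5) → rotate → (-4.42496,-1.29217) → ×s → (-6.47151,-1.88980) → (-6.47,-1.89)
v4: (3,-3.5) → rotate → (-3.29630,-3.22249) → ×s → (-4.82083,-4.71289) → (-4.82,-4.71)
v5: (4.5,-2) → rotate → (-1.70140,-4.62117) → ×s → (-2.48830,-6.75846) → (-2.49,-6.76)
v6: (5,4.5) → rotate → (4.81738,-4.69498) → ×s → (7.04542,-6.86641) → (7.05,-6.87)
v7: (4.5,4.5) → rotate → (4.78468,-4.19605) → ×s → (6.99759,-6.13672) → (7.00,-6.14)
v8: (-2,3) → rotate → (2.86277,2.19193) → ×s → (4.18680,3.20569) → (4.19,3.21)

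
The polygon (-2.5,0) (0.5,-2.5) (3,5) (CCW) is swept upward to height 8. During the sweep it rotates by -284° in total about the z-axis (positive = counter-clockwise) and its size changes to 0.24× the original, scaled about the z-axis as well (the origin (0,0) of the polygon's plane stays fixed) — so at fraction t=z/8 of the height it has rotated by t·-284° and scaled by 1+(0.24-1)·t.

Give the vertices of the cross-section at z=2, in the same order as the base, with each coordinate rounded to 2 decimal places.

t = z/height = 2/8 = 0.25
s = 1 + (scale-1)·z/height = 1 + (0.24-1)·2/8 = 0.810000
θ = twist·z/height = -284°·2/8 = -71.0000° = -1.239184 rad
cos θ = 0.325568, sin θ = -0.945519 (intermediates below are computed at full precision and shown rounded to 5 d.p.)
v1: (-2.5,0) → rotate → (-0.81392,2.36380) → ×s → (-0.65928,1.91468) → (-0.66,1.91)
v2: (0.5,-2.5) → rotate → (-2.20101,-1.28668) → ×s → (-1.78282,-1.04221) → (-1.78,-1.04)
v3: (3,5) → rotate → (5.70430,-1.20871) → ×s → (4.62048,-0.97906) → (4.62,-0.98)

Cross-section at z=2: (-0.66,1.91) (-1.78,-1.04) (4.62,-0.98)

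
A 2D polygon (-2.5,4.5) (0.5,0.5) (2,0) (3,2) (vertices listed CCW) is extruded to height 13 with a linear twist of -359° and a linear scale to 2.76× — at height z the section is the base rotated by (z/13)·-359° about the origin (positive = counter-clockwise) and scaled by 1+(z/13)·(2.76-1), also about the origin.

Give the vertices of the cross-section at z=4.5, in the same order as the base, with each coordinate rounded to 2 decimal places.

t = z/height = 4.5/13 = 0.346154
s = 1 + (scale-1)·z/height = 1 + (2.76-1)·4.5/13 = 1.609231
θ = twist·z/height = -359°·4.5/13 = -124.2692° = -2.168907 rad
cos θ = -0.563082, sin θ = -0.826401 (intermediates below are computed at full precision and shown rounded to 5 d.p.)
v1: (-2.5,4.5) → rotate → (5.12651,-0.46787) → ×s → (8.24974,-0.75291) → (8.25,-0.75)
v2: (0.5,0.5) → rotate → (0.13166,-0.69474) → ×s → (0.21187,-1.11800) → (0.21,-1.12)
v3: (2,0) → rotate → (-1.12616,-1.65280) → ×s → (-1.81226,-2.65974) → (-1.81,-2.66)
v4: (3,2) → rotate → (-0.03645,-3.60537) → ×s → (-0.05865,-5.80187) → (-0.06,-5.80)

Cross-section at z=4.5: (8.25,-0.75) (0.21,-1.12) (-1.81,-2.66) (-0.06,-5.80)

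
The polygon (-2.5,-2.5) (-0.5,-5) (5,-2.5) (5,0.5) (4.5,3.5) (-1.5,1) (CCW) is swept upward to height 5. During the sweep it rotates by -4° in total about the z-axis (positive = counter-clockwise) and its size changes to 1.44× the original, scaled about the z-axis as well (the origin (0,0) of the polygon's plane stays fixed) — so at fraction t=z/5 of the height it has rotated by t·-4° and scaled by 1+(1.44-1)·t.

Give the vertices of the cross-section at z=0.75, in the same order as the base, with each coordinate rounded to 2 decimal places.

Cross-section at z=0.75: (-2.69,-2.64) (-0.59,-5.32) (5.30,-2.72) (5.34,0.48) (4.84,3.68) (-1.59,1.08)

t = z/height = 0.75/5 = 0.15
s = 1 + (scale-1)·z/height = 1 + (1.44-1)·0.75/5 = 1.066000
θ = twist·z/height = -4°·0.75/5 = -0.6000° = -0.010472 rad
cos θ = 0.999945, sin θ = -0.010472 (intermediates below are computed at full precision and shown rounded to 5 d.p.)
v1: (-2.5,-2.5) → rotate → (-2.52604,-2.47368) → ×s → (-2.69276,-2.63695) → (-2.69,-2.64)
v2: (-0.5,-5) → rotate → (-0.55233,-4.99449) → ×s → (-0.58879,-5.32413) → (-0.59,-5.32)
v3: (5,-2.5) → rotate → (4.97355,-2.55222) → ×s → (5.30180,-2.72067) → (5.30,-2.72)
v4: (5,0.5) → rotate → (5.00496,0.44761) → ×s → (5.33529,0.47716) → (5.34,0.48)
v5: (4.5,3.5) → rotate → (4.53640,3.45269) → ×s → (4.83581,3.68056) → (4.84,3.68)
v6: (-1.5,1) → rotate → (-1.48945,1.01565) → ×s → (-1.58775,1.08269) → (-1.59,1.08)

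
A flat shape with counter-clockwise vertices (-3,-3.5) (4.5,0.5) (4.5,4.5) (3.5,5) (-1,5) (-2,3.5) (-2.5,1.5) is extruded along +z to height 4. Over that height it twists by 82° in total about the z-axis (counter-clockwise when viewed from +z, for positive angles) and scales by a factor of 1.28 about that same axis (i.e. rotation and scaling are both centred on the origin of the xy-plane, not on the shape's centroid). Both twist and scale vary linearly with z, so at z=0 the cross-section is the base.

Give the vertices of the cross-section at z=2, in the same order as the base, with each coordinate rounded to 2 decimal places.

t = z/height = 2/4 = 0.5
s = 1 + (scale-1)·z/height = 1 + (1.28-1)·2/4 = 1.140000
θ = twist·z/height = 82°·2/4 = 41.0000° = 0.715585 rad
cos θ = 0.754710, sin θ = 0.656059 (intermediates below are computed at full precision and shown rounded to 5 d.p.)
v1: (-3,-3.5) → rotate → (0.03208,-4.60966) → ×s → (0.03657,-5.25501) → (0.04,-5.26)
v2: (4.5,0.5) → rotate → (3.06816,3.32962) → ×s → (3.49771,3.79577) → (3.50,3.80)
v3: (4.5,4.5) → rotate → (0.44393,6.34846) → ×s → (0.50608,7.23724) → (0.51,7.24)
v4: (3.5,5) → rotate → (-0.63881,6.06975) → ×s → (-0.72825,6.91952) → (-0.73,6.92)
v5: (-1,5) → rotate → (-4.03500,3.11749) → ×s → (-4.59991,3.55394) → (-4.60,3.55)
v6: (-2,3.5) → rotate → (-3.80563,1.32937) → ×s → (-4.33841,1.51548) → (-4.34,1.52)
v7: (-2.5,1.5) → rotate → (-2.87086,-0.50808) → ×s → (-3.27278,-0.57921) → (-3.27,-0.58)

Cross-section at z=2: (0.04,-5.26) (3.50,3.80) (0.51,7.24) (-0.73,6.92) (-4.60,3.55) (-4.34,1.52) (-3.27,-0.58)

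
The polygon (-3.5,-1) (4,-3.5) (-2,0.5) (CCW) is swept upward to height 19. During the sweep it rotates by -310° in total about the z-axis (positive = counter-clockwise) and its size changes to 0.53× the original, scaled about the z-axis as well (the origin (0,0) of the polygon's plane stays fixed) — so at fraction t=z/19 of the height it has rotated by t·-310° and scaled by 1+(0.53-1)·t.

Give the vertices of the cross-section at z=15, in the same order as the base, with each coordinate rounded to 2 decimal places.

Cross-section at z=15: (1.51,-1.72) (0.92,3.21) (0.25,-1.27)

t = z/height = 15/19 = 0.789474
s = 1 + (scale-1)·z/height = 1 + (0.53-1)·15/19 = 0.628947
θ = twist·z/height = -310°·15/19 = -244.7368° = -4.271464 rad
cos θ = -0.426776, sin θ = 0.904357 (intermediates below are computed at full precision and shown rounded to 5 d.p.)
v1: (-3.5,-1) → rotate → (2.39807,-2.73847) → ×s → (1.50826,-1.72236) → (1.51,-1.72)
v2: (4,-3.5) → rotate → (1.45814,5.11115) → ×s → (0.91710,3.21464) → (0.92,3.21)
v3: (-2,0.5) → rotate → (0.40137,-2.02210) → ×s → (0.25244,-1.27180) → (0.25,-1.27)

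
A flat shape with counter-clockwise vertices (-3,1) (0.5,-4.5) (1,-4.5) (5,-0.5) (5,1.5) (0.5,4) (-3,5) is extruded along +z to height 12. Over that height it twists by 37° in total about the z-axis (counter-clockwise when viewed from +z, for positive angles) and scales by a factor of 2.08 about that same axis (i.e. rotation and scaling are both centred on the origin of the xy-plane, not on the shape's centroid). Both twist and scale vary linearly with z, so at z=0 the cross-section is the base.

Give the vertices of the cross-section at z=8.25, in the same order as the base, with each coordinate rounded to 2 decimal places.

t = z/height = 8.25/12 = 0.6875
s = 1 + (scale-1)·z/height = 1 + (2.08-1)·8.25/12 = 1.742500
θ = twist·z/height = 37°·8.25/12 = 25.4375° = 0.443968 rad
cos θ = 0.903054, sin θ = 0.429526 (intermediates below are computed at full precision and shown rounded to 5 d.p.)
v1: (-3,1) → rotate → (-3.13869,-0.38552) → ×s → (-5.46917,-0.67178) → (-5.47,-0.67)
v2: (0.5,-4.5) → rotate → (2.38440,-3.84898) → ×s → (4.15481,-6.70685) → (4.15,-6.71)
v3: (1,-4.5) → rotate → (2.83592,-3.63422) → ×s → (4.94160,-6.33263) → (4.94,-6.33)
v4: (5,-0.5) → rotate → (4.73003,1.69610) → ×s → (8.24209,2.95546) → (8.24,2.96)
v5: (5,1.5) → rotate → (3.87098,3.50221) → ×s → (6.74519,6.10261) → (6.75,6.10)
v6: (0.5,4) → rotate → (-1.26658,3.82698) → ×s → (-2.20701,6.66851) → (-2.21,6.67)
v7: (-3,5) → rotate → (-4.85679,3.22669) → ×s → (-8.46296,5.62251) → (-8.46,5.62)

Cross-section at z=8.25: (-5.47,-0.67) (4.15,-6.71) (4.94,-6.33) (8.24,2.96) (6.75,6.10) (-2.21,6.67) (-8.46,5.62)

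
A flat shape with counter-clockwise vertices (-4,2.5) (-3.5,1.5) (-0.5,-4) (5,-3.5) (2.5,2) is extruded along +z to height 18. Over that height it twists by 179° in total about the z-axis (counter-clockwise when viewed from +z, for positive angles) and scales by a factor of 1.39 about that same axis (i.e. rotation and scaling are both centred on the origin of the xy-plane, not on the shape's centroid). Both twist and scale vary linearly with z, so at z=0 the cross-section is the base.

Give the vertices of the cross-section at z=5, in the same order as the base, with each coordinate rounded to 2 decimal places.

t = z/height = 5/18 = 0.277778
s = 1 + (scale-1)·z/height = 1 + (1.39-1)·5/18 = 1.108333
θ = twist·z/height = 179°·5/18 = 49.7222° = 0.867816 rad
cos θ = 0.646494, sin θ = 0.762919 (intermediates below are computed at full precision and shown rounded to 5 d.p.)
v1: (-4,2.5) → rotate → (-4.49327,-1.43544) → ×s → (-4.98004,-1.59095) → (-4.98,-1.59)
v2: (-3.5,1.5) → rotate → (-3.40711,-1.70048) → ×s → (-3.77621,-1.88469) → (-3.78,-1.88)
v3: (-0.5,-4) → rotate → (2.72843,-2.96744) → ×s → (3.02401,-3.28891) → (3.02,-3.29)
v4: (5,-3.5) → rotate → (5.90269,1.55187) → ×s → (6.54214,1.71999) → (6.54,1.72)
v5: (2.5,2) → rotate → (0.09040,3.20029) → ×s → (0.10019,3.54698) → (0.10,3.55)

Cross-section at z=5: (-4.98,-1.59) (-3.78,-1.88) (3.02,-3.29) (6.54,1.72) (0.10,3.55)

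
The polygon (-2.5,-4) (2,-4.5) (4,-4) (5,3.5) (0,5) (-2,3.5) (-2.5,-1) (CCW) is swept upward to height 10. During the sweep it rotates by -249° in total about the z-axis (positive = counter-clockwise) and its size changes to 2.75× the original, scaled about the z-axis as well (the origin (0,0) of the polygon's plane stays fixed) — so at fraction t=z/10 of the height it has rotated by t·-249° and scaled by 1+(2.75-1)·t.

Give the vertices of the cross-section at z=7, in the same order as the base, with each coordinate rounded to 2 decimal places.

Cross-section at z=7: (4.65,9.41) (-5.42,9.52) (-9.74,7.97) (-10.30,-8.85) (1.10,-11.07) (5.20,-7.31) (5.31,2.77)

t = z/height = 7/10 = 0.7
s = 1 + (scale-1)·z/height = 1 + (2.75-1)·7/10 = 2.225000
θ = twist·z/height = -249°·7/10 = -174.3000° = -3.042109 rad
cos θ = -0.995056, sin θ = -0.099320 (intermediates below are computed at full precision and shown rounded to 5 d.p.)
v1: (-2.5,-4) → rotate → (2.09036,4.22852) → ×s → (4.65105,9.40846) → (4.65,9.41)
v2: (2,-4.5) → rotate → (-2.43705,4.27911) → ×s → (-5.42244,9.52102) → (-5.42,9.52)
v3: (4,-4) → rotate → (-4.37750,3.58294) → ×s → (-9.73994,7.97205) → (-9.74,7.97)
v4: (5,3.5) → rotate → (-4.62766,-3.97929) → ×s → (-10.29654,-8.85393) → (-10.30,-8.85)
v5: (0,5) → rotate → (0.49660,-4.97528) → ×s → (1.10493,-11.06999) → (1.10,-11.07)
v6: (-2,3.5) → rotate → (2.33773,-3.28405) → ×s → (5.20145,-7.30702) → (5.20,-7.31)
v7: (-2.5,-1) → rotate → (2.38832,1.24335) → ×s → (5.31401,2.76646) → (5.31,2.77)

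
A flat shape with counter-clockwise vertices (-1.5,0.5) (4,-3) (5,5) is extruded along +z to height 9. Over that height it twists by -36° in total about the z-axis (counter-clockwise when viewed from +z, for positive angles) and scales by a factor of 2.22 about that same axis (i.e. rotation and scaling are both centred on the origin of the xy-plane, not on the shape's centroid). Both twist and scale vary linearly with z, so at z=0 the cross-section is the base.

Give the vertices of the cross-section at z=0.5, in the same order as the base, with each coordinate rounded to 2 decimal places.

Cross-section at z=0.5: (-1.58,0.59) (4.16,-3.35) (5.52,5.15)

t = z/height = 0.5/9 = 0.0555556
s = 1 + (scale-1)·z/height = 1 + (2.22-1)·0.5/9 = 1.067778
θ = twist·z/height = -36°·0.5/9 = -2.0000° = -0.034907 rad
cos θ = 0.999391, sin θ = -0.034899 (intermediates below are computed at full precision and shown rounded to 5 d.p.)
v1: (-1.5,0.5) → rotate → (-1.48164,0.55204) → ×s → (-1.58206,0.58946) → (-1.58,0.59)
v2: (4,-3) → rotate → (3.89286,-3.13777) → ×s → (4.15671,-3.35044) → (4.16,-3.35)
v3: (5,5) → rotate → (5.17145,4.82246) → ×s → (5.52196,5.14931) → (5.52,5.15)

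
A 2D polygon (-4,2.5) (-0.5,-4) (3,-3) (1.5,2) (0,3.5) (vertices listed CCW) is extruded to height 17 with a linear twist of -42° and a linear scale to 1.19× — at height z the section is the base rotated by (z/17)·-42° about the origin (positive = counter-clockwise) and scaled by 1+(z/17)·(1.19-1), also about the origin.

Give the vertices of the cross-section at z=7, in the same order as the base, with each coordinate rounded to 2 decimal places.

Cross-section at z=7: (-3.32,3.86) (-1.80,-3.96) (2.13,-4.05) (2.19,1.58) (1.12,3.60)

t = z/height = 7/17 = 0.411765
s = 1 + (scale-1)·z/height = 1 + (1.19-1)·7/17 = 1.078235
θ = twist·z/height = -42°·7/17 = -17.2941° = -0.301839 rad
cos θ = 0.954791, sin θ = -0.297277 (intermediates below are computed at full precision and shown rounded to 5 d.p.)
v1: (-4,2.5) → rotate → (-3.07597,3.57609) → ×s → (-3.31662,3.85586) → (-3.32,3.86)
v2: (-0.5,-4) → rotate → (-1.66650,-3.67053) → ×s → (-1.79688,-3.95769) → (-1.80,-3.96)
v3: (3,-3) → rotate → (1.97254,-3.75620) → ×s → (2.12687,-4.05007) → (2.13,-4.05)
v4: (1.5,2) → rotate → (2.02674,1.46367) → ×s → (2.18530,1.57818) → (2.19,1.58)
v5: (0,3.5) → rotate → (1.04047,3.34177) → ×s → (1.12187,3.60321) → (1.12,3.60)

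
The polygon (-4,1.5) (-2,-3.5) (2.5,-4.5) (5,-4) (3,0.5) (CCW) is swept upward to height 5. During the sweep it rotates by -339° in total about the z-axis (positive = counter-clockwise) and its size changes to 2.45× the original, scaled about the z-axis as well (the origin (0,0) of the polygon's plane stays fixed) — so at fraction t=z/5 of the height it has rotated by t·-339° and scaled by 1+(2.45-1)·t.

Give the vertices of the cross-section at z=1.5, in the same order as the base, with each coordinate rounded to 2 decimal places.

Cross-section at z=1.5: (3.27,5.18) (-4.34,3.83) (-7.05,-2.20) (-7.08,-5.86) (-0.17,-4.36)

t = z/height = 1.5/5 = 0.3
s = 1 + (scale-1)·z/height = 1 + (2.45-1)·1.5/5 = 1.435000
θ = twist·z/height = -339°·1.5/5 = -101.7000° = -1.775000 rad
cos θ = -0.202787, sin θ = -0.979223 (intermediates below are computed at full precision and shown rounded to 5 d.p.)
v1: (-4,1.5) → rotate → (2.27998,3.61271) → ×s → (3.27178,5.18424) → (3.27,5.18)
v2: (-2,-3.5) → rotate → (-3.02171,2.66820) → ×s → (-4.33615,3.82887) → (-4.34,3.83)
v3: (2.5,-4.5) → rotate → (-4.91347,-1.53551) → ×s → (-7.05083,-2.20346) → (-7.05,-2.20)
v4: (5,-4) → rotate → (-4.93083,-4.08496) → ×s → (-7.07574,-5.86192) → (-7.08,-5.86)
v5: (3,0.5) → rotate → (-0.11875,-3.03906) → ×s → (-0.17041,-4.36105) → (-0.17,-4.36)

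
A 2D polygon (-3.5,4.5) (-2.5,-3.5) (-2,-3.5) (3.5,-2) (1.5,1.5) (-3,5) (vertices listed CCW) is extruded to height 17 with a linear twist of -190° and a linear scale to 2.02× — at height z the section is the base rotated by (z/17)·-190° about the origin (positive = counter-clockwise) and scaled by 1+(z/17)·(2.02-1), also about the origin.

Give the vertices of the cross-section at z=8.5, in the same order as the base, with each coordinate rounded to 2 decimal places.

t = z/height = 8.5/17 = 0.5
s = 1 + (scale-1)·z/height = 1 + (2.02-1)·8.5/17 = 1.510000
θ = twist·z/height = -190°·8.5/17 = -95.0000° = -1.658063 rad
cos θ = -0.087156, sin θ = -0.996195 (intermediates below are computed at full precision and shown rounded to 5 d.p.)
v1: (-3.5,4.5) → rotate → (4.78792,3.09448) → ×s → (7.22976,4.67267) → (7.23,4.67)
v2: (-2.5,-3.5) → rotate → (-3.26879,2.79553) → ×s → (-4.93588,4.22125) → (-4.94,4.22)
v3: (-2,-3.5) → rotate → (-3.31237,2.29743) → ×s → (-5.00168,3.46913) → (-5.00,3.47)
v4: (3.5,-2) → rotate → (-2.29743,-3.31237) → ×s → (-3.46913,-5.00168) → (-3.47,-5.00)
v5: (1.5,1.5) → rotate → (1.36356,-1.62503) → ×s → (2.05897,-2.45379) → (2.06,-2.45)
v6: (-3,5) → rotate → (5.24244,2.55281) → ×s → (7.91609,3.85474) → (7.92,3.85)

Cross-section at z=8.5: (7.23,4.67) (-4.94,4.22) (-5.00,3.47) (-3.47,-5.00) (2.06,-2.45) (7.92,3.85)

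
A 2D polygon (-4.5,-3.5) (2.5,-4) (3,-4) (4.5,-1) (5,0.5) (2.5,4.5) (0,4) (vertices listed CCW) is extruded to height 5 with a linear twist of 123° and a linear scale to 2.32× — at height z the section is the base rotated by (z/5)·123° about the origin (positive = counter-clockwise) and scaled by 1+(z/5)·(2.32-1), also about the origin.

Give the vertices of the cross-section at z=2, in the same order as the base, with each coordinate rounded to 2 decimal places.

t = z/height = 2/5 = 0.4
s = 1 + (scale-1)·z/height = 1 + (2.32-1)·2/5 = 1.528000
θ = twist·z/height = 123°·2/5 = 49.2000° = 0.858702 rad
cos θ = 0.653421, sin θ = 0.756995 (intermediates below are computed at full precision and shown rounded to 5 d.p.)
v1: (-4.5,-3.5) → rotate → (-0.29091,-5.69345) → ×s → (-0.44451,-8.69959) → (-0.44,-8.70)
v2: (2.5,-4) → rotate → (4.66153,-0.72119) → ×s → (7.12282,-1.10199) → (7.12,-1.10)
v3: (3,-4) → rotate → (4.98824,-0.34270) → ×s → (7.62203,-0.52364) → (7.62,-0.52)
v4: (4.5,-1) → rotate → (3.69739,2.75306) → ×s → (5.64961,4.20667) → (5.65,4.21)
v5: (5,0.5) → rotate → (2.88861,4.11169) → ×s → (4.41379,6.28266) → (4.41,6.28)
v6: (2.5,4.5) → rotate → (-1.77293,4.83288) → ×s → (-2.70903,7.38464) → (-2.71,7.38)
v7: (0,4) → rotate → (-3.02798,2.61368) → ×s → (-4.62675,3.99371) → (-4.63,3.99)

Cross-section at z=2: (-0.44,-8.70) (7.12,-1.10) (7.62,-0.52) (5.65,4.21) (4.41,6.28) (-2.71,7.38) (-4.63,3.99)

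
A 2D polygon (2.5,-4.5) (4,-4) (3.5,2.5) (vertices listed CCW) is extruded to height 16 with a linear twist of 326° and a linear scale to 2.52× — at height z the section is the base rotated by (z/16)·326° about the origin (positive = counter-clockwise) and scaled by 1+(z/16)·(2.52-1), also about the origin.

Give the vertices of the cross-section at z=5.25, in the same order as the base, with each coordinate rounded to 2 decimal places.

Cross-section at z=5.25: (5.36,5.55) (3.98,7.48) (-5.11,3.92)

t = z/height = 5.25/16 = 0.328125
s = 1 + (scale-1)·z/height = 1 + (2.52-1)·5.25/16 = 1.498750
θ = twist·z/height = 326°·5.25/16 = 106.9688° = 1.866957 rad
cos θ = -0.291850, sin θ = 0.956464 (intermediates below are computed at full precision and shown rounded to 5 d.p.)
v1: (2.5,-4.5) → rotate → (3.57446,3.70449) → ×s → (5.35723,5.55210) → (5.36,5.55)
v2: (4,-4) → rotate → (2.65846,4.99326) → ×s → (3.98436,7.48364) → (3.98,7.48)
v3: (3.5,2.5) → rotate → (-3.41264,2.61800) → ×s → (-5.11469,3.92373) → (-5.11,3.92)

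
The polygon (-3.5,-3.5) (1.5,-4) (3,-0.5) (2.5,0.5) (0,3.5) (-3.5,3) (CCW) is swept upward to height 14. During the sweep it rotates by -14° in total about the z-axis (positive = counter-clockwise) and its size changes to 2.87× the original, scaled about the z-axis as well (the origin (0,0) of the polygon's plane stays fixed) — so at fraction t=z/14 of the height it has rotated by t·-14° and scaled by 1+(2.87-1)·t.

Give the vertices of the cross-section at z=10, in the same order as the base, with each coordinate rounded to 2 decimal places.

t = z/height = 10/14 = 0.714286
s = 1 + (scale-1)·z/height = 1 + (2.87-1)·10/14 = 2.335714
θ = twist·z/height = -14°·10/14 = -10.0000° = -0.174533 rad
cos θ = 0.984808, sin θ = -0.173648 (intermediates below are computed at full precision and shown rounded to 5 d.p.)
v1: (-3.5,-3.5) → rotate → (-4.05460,-2.83906) → ×s → (-9.47038,-6.63123) → (-9.47,-6.63)
v2: (1.5,-4) → rotate → (0.78262,-4.19970) → ×s → (1.82797,-9.80931) → (1.83,-9.81)
v3: (3,-0.5) → rotate → (2.86760,-1.01335) → ×s → (6.69789,-2.36689) → (6.70,-2.37)
v4: (2.5,0.5) → rotate → (2.54884,0.05828) → ×s → (5.95337,0.13613) → (5.95,0.14)
v5: (0,3.5) → rotate → (0.60777,3.44683) → ×s → (1.41957,8.05080) → (1.42,8.05)
v6: (-3.5,3) → rotate → (-2.92588,3.56219) → ×s → (-6.83403,8.32026) → (-6.83,8.32)

Cross-section at z=10: (-9.47,-6.63) (1.83,-9.81) (6.70,-2.37) (5.95,0.14) (1.42,8.05) (-6.83,8.32)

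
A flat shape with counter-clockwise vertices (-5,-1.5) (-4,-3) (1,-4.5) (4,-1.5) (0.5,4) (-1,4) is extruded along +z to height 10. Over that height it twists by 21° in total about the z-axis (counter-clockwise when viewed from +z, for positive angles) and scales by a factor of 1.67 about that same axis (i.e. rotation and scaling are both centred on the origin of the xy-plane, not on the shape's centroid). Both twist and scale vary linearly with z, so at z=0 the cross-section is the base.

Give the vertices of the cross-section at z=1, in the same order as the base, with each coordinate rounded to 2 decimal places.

t = z/height = 1/10 = 0.1
s = 1 + (scale-1)·z/height = 1 + (1.67-1)·1/10 = 1.067000
θ = twist·z/height = 21°·1/10 = 2.1000° = 0.036652 rad
cos θ = 0.999328, sin θ = 0.036644 (intermediates below are computed at full precision and shown rounded to 5 d.p.)
v1: (-5,-1.5) → rotate → (-4.94168,-1.68221) → ×s → (-5.27277,-1.79492) → (-5.27,-1.79)
v2: (-4,-3) → rotate → (-3.88738,-3.14456) → ×s → (-4.14784,-3.35525) → (-4.15,-3.36)
v3: (1,-4.5) → rotate → (1.16423,-4.46033) → ×s → (1.24223,-4.75918) → (1.24,-4.76)
v4: (4,-1.5) → rotate → (4.05228,-1.35242) → ×s → (4.32378,-1.44303) → (4.32,-1.44)
v5: (0.5,4) → rotate → (0.35309,4.01564) → ×s → (0.37675,4.28468) → (0.38,4.28)
v6: (-1,4) → rotate → (-1.14590,3.96067) → ×s → (-1.22268,4.22603) → (-1.22,4.23)

Cross-section at z=1: (-5.27,-1.79) (-4.15,-3.36) (1.24,-4.76) (4.32,-1.44) (0.38,4.28) (-1.22,4.23)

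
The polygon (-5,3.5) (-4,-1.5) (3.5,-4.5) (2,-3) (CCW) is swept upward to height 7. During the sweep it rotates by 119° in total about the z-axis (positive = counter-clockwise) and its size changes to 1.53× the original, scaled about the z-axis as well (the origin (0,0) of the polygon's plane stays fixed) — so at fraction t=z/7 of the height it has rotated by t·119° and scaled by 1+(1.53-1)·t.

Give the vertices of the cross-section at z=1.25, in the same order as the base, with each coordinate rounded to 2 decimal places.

Cross-section at z=1.25: (-6.49,1.59) (-3.49,-3.12) (5.36,-3.20) (3.23,-2.27)

t = z/height = 1.25/7 = 0.178571
s = 1 + (scale-1)·z/height = 1 + (1.53-1)·1.25/7 = 1.094643
θ = twist·z/height = 119°·1.25/7 = 21.2500° = 0.370882 rad
cos θ = 0.932008, sin θ = 0.362438 (intermediates below are computed at full precision and shown rounded to 5 d.p.)
v1: (-5,3.5) → rotate → (-5.92857,1.44984) → ×s → (-6.48967,1.58705) → (-6.49,1.59)
v2: (-4,-1.5) → rotate → (-3.18437,-2.84776) → ×s → (-3.48575,-3.11728) → (-3.49,-3.12)
v3: (3.5,-4.5) → rotate → (4.89300,-2.92550) → ×s → (5.35609,-3.20238) → (5.36,-3.20)
v4: (2,-3) → rotate → (2.95133,-2.07115) → ×s → (3.23065,-2.26717) → (3.23,-2.27)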